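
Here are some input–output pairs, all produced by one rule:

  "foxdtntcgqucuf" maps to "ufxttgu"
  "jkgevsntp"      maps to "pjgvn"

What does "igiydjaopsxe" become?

xiidap

Rule — keep every other character starting from the first (positions 1st, 3rd, 5th, ...), then move the last character to the front.
For "igiydjaopsxe", step one produces "iidapx"; step two turns that into "xiidap".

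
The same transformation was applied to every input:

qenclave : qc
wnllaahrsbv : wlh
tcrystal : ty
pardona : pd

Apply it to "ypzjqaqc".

In each case the input is transformed by: keep one character in every 3, starting at position 1 (positions 1st, 4th, 7th, ...), then delete the last character.
On "ypzjqaqc": the first step gives "yjq", and the second then gives "yj".

yj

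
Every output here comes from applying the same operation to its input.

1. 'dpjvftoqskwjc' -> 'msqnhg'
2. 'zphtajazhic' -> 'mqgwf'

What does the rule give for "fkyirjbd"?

The transformation: keep every other character starting from the second (positions 2nd, 4th, 6th, ...), then shift every letter 3 places backward in the alphabet (wrapping around).
Applying both steps to "fkyirjbd": "kijd", then "hfga".

hfga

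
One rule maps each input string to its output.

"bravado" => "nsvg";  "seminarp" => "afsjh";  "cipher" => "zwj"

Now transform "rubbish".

takz

Rule — shift every letter 8 places backward in the alphabet (wrapping around), then delete the first 3 characters.
On "rubbish": the first step gives "jmttakz", and the second then gives "takz".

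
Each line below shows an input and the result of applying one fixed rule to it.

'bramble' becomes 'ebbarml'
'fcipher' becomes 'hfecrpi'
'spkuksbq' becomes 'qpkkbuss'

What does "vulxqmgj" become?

The transformation: sort the characters into reverse alphabetical order, then move the first 3 characters to the end (rotate left by 3).
So "vulxqmgj" becomes "qmljgxvu".

qmljgxvu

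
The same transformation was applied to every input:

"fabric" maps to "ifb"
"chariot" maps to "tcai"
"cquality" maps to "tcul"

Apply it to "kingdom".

In each case the input is transformed by: keep every other character starting from the first (positions 1st, 3rd, 5th, ...), then move the last character to the front.
So "kingdom" becomes "mknd".

mknd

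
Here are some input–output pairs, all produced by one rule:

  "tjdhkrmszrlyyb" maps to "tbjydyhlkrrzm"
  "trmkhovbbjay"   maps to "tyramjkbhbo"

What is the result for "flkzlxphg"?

fglhkpzx

Each output is the input with this applied: take characters alternately from the front and the back (1st, last, 2nd, 2nd-last, ...), then delete the last character.
Applying both steps to "flkzlxphg": "fglhkpzxl", then "fglhkpzx".
(Check on "trmkhovbbjay": → "tyramjkbhbov" → "tyramjkbhbo" ✓)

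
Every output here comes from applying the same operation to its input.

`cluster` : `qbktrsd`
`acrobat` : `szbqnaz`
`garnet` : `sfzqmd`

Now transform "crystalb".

What's happening: move the last character to the front, then shift every letter 1 place backward in the alphabet (wrapping around).
On "crystalb": the first step gives "bcrystal", and the second then gives "abqxrszk".

abqxrszk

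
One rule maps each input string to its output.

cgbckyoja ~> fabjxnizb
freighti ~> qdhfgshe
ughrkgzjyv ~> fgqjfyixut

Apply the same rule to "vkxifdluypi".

jwhecktxohu

Rule — shift every letter 1 place backward in the alphabet (wrapping around), then move the first character to the end.
On "vkxifdluypi": the first step gives "ujwhecktxoh", and the second then gives "jwhecktxohu".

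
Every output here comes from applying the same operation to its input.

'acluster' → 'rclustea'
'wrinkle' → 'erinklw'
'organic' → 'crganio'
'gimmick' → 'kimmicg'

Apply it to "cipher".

The pattern: swap the first and last characters.
For "cipher" the result is "riphec".

riphec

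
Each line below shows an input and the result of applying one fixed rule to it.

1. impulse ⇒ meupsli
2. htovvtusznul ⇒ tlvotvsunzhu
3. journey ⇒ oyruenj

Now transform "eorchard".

The pattern: swap the first and last characters, then swap each adjacent pair of characters (1↔2, 3↔4, ...).
On "eorchard" that produces "odcraher".

odcraher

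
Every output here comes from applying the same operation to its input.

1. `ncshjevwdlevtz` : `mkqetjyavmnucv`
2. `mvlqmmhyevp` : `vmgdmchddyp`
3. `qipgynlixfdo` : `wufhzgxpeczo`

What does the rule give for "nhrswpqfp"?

Each output is the input with this applied: shift every letter 9 places backward in the alphabet (wrapping around), then move the last 3 characters to the front (rotate right by 3).
"nhrswpqfp" → "hwgeyijng".
(Check on "ncshjevwdlevtz": → "etjyavmnucvmkq" → "mkqetjyavmnucv" ✓)

hwgeyijng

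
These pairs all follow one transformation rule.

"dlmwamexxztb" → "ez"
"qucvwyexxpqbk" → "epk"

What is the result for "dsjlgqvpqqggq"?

vqq

The pattern: keep one character in every 3, starting at position 1 (positions 1st, 4th, 7th, ...), then delete the first 2 characters.
Applying both steps to "dsjlgqvpqqggq": "dlvqq", then "vqq".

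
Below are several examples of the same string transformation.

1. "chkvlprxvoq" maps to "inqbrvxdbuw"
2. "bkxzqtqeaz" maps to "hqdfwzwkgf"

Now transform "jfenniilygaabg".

plkttooremgghm

Rule — shift every letter 6 places forward in the alphabet (wrapping around).
On "jfenniilygaabg" that produces "plkttooremgghm".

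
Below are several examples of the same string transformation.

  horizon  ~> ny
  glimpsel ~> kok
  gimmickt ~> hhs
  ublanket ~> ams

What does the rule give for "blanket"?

In each case the input is transformed by: shift every letter 1 place backward in the alphabet (wrapping around), then keep one character in every 3, starting at position 2 (positions 2nd, 5th, 8th, ...).
Starting from "blanket": after the first operation, "akzmjds"; after the second, "kj".

kj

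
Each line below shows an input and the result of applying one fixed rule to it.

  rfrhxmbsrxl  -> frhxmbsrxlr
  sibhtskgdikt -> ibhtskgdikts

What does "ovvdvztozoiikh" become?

vvdvztozoiikho

What's happening: move the first character to the end.
"ovvdvztozoiikh" → "vvdvztozoiikho".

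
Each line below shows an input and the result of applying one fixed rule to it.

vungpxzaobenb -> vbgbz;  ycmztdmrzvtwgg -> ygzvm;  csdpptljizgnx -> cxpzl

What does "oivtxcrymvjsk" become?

oktvr

The pattern: keep one character in every 3, starting at position 1 (positions 1st, 4th, 7th, ...), then take characters alternately from the front and the back (1st, last, 2nd, 2nd-last, ...).
Starting from "oivtxcrymvjsk": after the first operation, "otrvk"; after the second, "oktvr".
(Check on "csdpptljizgnx": → "cplzx" → "cxpzl" ✓)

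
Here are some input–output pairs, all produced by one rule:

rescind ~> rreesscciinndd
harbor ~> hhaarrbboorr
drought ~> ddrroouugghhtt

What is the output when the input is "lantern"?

llaanntteerrnn

What's happening: double every character.
Applying that to "lantern" gives "llaanntteerrnn".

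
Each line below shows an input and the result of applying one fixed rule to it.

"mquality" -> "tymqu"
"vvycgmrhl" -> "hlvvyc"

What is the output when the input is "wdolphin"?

The pattern: move the last 2 characters to the front (rotate right by 2), then delete the last 3 characters.
On "wdolphin": the first step gives "inwdolph", and the second then gives "inwdo".

inwdo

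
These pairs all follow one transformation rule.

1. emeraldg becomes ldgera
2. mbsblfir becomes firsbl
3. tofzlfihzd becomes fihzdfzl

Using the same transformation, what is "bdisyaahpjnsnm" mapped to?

What's happening: delete the first 2 characters, then move the first 3 characters to the end (rotate left by 3).
"bdisyaahpjnsnm" → "isyaahpjnsnm" → "aahpjnsnmisy".

aahpjnsnmisy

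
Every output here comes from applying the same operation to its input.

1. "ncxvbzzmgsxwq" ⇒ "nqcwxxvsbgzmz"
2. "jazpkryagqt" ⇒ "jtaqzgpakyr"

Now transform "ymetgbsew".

The transformation: take characters alternately from the front and the back (1st, last, 2nd, 2nd-last, ...).
So "ymetgbsew" becomes "ywmeestbg".

ywmeestbg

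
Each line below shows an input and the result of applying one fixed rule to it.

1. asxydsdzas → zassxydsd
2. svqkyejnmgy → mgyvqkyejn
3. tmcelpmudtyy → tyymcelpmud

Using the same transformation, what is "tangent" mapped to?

Rule — delete the first character, then move the last 3 characters to the front (rotate right by 3).
For "tangent", step one produces "angent"; step two turns that into "entang".

entang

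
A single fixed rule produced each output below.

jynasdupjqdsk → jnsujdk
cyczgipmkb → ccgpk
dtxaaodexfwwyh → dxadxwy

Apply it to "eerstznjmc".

The rule is to keep every other character starting from the first (positions 1st, 3rd, 5th, ...).
So "eerstznjmc" becomes "ertnm".

ertnm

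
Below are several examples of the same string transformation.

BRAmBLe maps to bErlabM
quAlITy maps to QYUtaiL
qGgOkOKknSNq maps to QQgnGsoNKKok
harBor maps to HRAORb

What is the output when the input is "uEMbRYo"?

UOeymrB

What's happening: take characters alternately from the front and the back (1st, last, 2nd, 2nd-last, ...), then flip the case of every letter.
Working it through for "uEMbRYo": intermediate "uoEYMRb", final "UOeymrB".
(Check on "qGgOkOKknSNq": → "qqGNgSOnkkOK" → "QQgnGsoNKKok" ✓)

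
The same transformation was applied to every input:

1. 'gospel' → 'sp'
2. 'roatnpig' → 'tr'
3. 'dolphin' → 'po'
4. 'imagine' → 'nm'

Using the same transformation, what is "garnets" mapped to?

Each output is the input with this applied: sort the characters into reverse alphabetical order, then keep only the first 2 characters.
For "garnets", step one produces "tsrngea"; step two turns that into "ts".

ts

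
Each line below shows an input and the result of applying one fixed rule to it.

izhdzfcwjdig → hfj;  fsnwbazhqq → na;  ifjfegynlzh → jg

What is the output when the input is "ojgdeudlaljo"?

What's happening: delete the last 3 characters, then keep one character in every 3, starting at position 3 (positions 3rd, 6th, 9th, ...).
Applying both steps to "ojgdeudlaljo": "ojgdeudla", then "gua".

gua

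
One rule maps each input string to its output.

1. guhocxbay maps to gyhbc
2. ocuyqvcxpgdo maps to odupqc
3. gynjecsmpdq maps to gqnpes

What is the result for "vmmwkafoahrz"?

In each case the input is transformed by: keep every other character starting from the first (positions 1st, 3rd, 5th, ...), then take characters alternately from the front and the back (1st, last, 2nd, 2nd-last, ...).
Applying both steps to "vmmwkafoahrz": "vmkfar", then "vrmakf".

vrmakf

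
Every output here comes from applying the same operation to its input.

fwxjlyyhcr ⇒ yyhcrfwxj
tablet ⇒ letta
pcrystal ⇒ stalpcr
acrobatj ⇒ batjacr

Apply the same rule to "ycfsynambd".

nambdycfs

In each case the input is transformed by: swap the front and back halves of the string, then delete the last character.
"ycfsynambd" → "nambdycfsy" → "nambdycfs".
(Check on "tablet": → "lettab" → "letta" ✓)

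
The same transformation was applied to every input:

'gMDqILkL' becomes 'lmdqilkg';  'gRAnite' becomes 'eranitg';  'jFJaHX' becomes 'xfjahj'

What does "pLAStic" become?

Looking at the pairs, the operation is to swap the first and last characters, then convert every letter to lowercase.
Working it through for "pLAStic": intermediate "cLAStip", final "clastip".
(Check on "gMDqILkL": → "LMDqILkg" → "lmdqilkg" ✓)

clastip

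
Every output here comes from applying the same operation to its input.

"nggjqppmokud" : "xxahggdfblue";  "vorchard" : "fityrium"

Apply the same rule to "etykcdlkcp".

kpbtucbtgv

Rule — move the first character to the end, then shift every letter 9 places backward in the alphabet (wrapping around).
Working it through for "etykcdlkcp": intermediate "tykcdlkcpe", final "kpbtucbtgv".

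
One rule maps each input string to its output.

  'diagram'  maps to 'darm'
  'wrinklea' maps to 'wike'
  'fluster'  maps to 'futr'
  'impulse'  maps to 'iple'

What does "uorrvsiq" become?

Rule — keep every other character starting from the first (positions 1st, 3rd, 5th, ...).
Applying that to "uorrvsiq" gives "urvi".

urvi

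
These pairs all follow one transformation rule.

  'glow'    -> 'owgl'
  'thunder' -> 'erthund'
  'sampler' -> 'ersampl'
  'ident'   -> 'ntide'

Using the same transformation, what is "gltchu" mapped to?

hugltc

The pattern: move the last 2 characters to the front (rotate right by 2).
So "gltchu" becomes "hugltc".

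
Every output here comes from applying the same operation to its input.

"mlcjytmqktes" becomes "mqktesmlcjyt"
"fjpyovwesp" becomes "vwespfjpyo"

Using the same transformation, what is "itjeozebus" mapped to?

Rule — swap the front and back halves of the string.
Doing the same to "itjeozebus": "zebusitjeo".

zebusitjeo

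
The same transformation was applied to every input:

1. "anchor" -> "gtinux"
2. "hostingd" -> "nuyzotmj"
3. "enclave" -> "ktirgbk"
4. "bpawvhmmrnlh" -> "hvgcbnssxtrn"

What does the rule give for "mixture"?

sodzaxk

The transformation: shift every letter 6 places forward in the alphabet (wrapping around).
On "mixture" that produces "sodzaxk".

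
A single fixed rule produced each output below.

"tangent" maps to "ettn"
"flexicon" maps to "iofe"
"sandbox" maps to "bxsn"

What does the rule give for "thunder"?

drtu

The pattern: keep every other character starting from the first (positions 1st, 3rd, 5th, ...), then swap the front and back halves of the string.
Applying both steps to "thunder": "tudr", then "drtu".
(Check on "tangent": → "tnet" → "ettn" ✓)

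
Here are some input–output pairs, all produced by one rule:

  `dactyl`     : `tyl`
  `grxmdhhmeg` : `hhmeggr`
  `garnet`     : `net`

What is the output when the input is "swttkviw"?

The transformation: swap the front and back halves of the string, then delete the last 3 characters.
Working it through for "swttkviw": intermediate "kviwswtt", final "kviws".
(Check on "garnet": → "netgar" → "net" ✓)

kviws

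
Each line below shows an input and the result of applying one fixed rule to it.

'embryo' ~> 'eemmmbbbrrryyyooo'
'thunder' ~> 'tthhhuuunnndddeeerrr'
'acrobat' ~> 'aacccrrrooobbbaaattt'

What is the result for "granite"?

What's happening: repeat every character 3 times, then delete the first character.
For "granite", step one produces "gggrrraaannniiittteee"; step two turns that into "ggrrraaannniiittteee".

ggrrraaannniiittteee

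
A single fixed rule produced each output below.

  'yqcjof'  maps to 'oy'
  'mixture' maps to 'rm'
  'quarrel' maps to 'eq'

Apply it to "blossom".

ob

The pattern: swap the first and last characters, then keep only the last 2 characters.
Applying both steps to "blossom": "mlossob", then "ob".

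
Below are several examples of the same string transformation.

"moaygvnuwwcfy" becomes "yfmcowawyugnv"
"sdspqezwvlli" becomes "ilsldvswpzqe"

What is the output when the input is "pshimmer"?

repmsmhi

The transformation: move the last character to the front, then take characters alternately from the front and the back (1st, last, 2nd, 2nd-last, ...).
Starting from "pshimmer": after the first operation, "rpshimme"; after the second, "repmsmhi".
(Check on "moaygvnuwwcfy": → "ymoaygvnuwwcf" → "yfmcowawyugnv" ✓)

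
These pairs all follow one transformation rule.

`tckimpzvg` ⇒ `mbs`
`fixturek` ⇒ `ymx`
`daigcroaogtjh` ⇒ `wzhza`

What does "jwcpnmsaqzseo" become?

In each case the input is transformed by: shift every letter 7 places backward in the alphabet (wrapping around), then keep one character in every 3, starting at position 1 (positions 1st, 4th, 7th, ...).
Doing the same to "jwcpnmsaqzseo": "cilsh".

cilsh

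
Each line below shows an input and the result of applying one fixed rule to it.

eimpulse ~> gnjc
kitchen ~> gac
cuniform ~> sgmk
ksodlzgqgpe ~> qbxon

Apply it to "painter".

The rule is to keep every other character starting from the second (positions 2nd, 4th, 6th, ...), then shift every letter 2 places backward in the alphabet (wrapping around).
For "painter", step one produces "ane"; step two turns that into "ylc".

ylc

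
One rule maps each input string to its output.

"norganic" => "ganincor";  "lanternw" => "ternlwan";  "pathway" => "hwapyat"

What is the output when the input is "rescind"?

cinrdes

Looking at the pairs, the operation is to swap the first and last characters, then move the first 3 characters to the end (rotate left by 3).
Applying both steps to "rescind": "descinr", then "cinrdes".
(Check on "lanternw": → "wanternl" → "ternlwan" ✓)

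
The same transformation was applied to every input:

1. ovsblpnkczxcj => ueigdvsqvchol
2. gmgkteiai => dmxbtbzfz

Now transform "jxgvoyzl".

ohrsecqz

Looking at the pairs, the operation is to move the first 3 characters to the end (rotate left by 3), then shift every letter 7 places backward in the alphabet (wrapping around).
Starting from "jxgvoyzl": after the first operation, "voyzljxg"; after the second, "ohrsecqz".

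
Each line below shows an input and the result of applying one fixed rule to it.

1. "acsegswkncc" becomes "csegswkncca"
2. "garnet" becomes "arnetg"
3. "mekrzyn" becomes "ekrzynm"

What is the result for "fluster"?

The rule is to move the first character to the end.
Doing the same to "fluster": "lusterf".

lusterf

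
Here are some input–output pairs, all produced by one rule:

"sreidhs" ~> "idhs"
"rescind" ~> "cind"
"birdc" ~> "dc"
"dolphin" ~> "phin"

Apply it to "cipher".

Looking at the pairs, the operation is to delete the first 3 characters.
So "cipher" becomes "her".

her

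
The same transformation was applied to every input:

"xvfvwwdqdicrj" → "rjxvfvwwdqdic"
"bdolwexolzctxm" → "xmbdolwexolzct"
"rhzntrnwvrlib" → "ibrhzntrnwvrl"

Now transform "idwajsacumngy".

gyidwajsacumn

Rule — move the last 2 characters to the front (rotate right by 2).
Applying that to "idwajsacumngy" gives "gyidwajsacumn".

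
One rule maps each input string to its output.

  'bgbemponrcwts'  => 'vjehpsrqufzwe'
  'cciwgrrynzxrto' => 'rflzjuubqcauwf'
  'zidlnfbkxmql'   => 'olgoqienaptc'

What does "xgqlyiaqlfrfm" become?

Each output is the input with this applied: swap the first and last characters, then shift every letter 3 places forward in the alphabet (wrapping around).
"xgqlyiaqlfrfm" → "mgqlyiaqlfrfx" → "pjtobldtoiuia".

pjtobldtoiuia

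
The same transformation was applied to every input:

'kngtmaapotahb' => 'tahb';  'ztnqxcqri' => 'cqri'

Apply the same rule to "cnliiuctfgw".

Rule — keep only the last 4 characters.
Doing the same to "cnliiuctfgw": "tfgw".

tfgw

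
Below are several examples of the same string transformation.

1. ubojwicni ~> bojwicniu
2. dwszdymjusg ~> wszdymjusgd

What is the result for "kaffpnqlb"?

affpnqlbk

In each case the input is transformed by: move the first character to the end.
Doing the same to "kaffpnqlb": "affpnqlbk".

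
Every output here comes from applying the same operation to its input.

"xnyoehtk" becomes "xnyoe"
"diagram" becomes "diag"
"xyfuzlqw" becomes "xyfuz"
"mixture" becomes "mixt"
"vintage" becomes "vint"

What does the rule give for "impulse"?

impu

The pattern: delete the last 3 characters.
On "impulse" that produces "impu".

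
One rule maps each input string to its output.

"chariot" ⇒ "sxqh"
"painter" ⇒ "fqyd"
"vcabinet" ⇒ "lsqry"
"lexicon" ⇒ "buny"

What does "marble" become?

cqh

Each output is the input with this applied: delete the last 3 characters, then shift every letter 10 places backward in the alphabet (wrapping around).
On "marble": the first step gives "mar", and the second then gives "cqh".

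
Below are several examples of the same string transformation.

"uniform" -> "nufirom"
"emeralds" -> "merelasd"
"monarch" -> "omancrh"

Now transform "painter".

apnietr

In each case the input is transformed by: swap each adjacent pair of characters (1↔2, 3↔4, ...).
So "painter" becomes "apnietr".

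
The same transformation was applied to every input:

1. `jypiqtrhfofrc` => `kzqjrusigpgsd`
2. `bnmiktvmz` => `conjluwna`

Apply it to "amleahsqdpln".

The pattern: shift every letter 1 place forward in the alphabet (wrapping around).
"amleahsqdpln" → "bnmfbitreqmo".

bnmfbitreqmo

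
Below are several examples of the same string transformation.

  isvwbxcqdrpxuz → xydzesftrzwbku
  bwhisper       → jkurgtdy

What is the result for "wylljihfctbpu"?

The transformation: shift every letter 2 places forward in the alphabet (wrapping around), then move the first 2 characters to the end (rotate left by 2).
"wylljihfctbpu" → "yannlkjhevdrw" → "nnlkjhevdrwya".

nnlkjhevdrwya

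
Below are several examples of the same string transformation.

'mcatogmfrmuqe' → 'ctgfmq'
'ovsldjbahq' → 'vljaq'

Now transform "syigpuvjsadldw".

ygujalw

Looking at the pairs, the operation is to keep every other character starting from the second (positions 2nd, 4th, 6th, ...).
For "syigpuvjsadldw" the result is "ygujalw".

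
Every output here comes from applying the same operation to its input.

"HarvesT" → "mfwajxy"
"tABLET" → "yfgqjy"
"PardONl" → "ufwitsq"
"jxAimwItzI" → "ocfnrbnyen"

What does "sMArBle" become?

xrfwgqj

What's happening: shift every letter 5 places forward in the alphabet (wrapping around), then convert every letter to lowercase.
"sMArBle" → "xRFwGqj" → "xrfwgqj".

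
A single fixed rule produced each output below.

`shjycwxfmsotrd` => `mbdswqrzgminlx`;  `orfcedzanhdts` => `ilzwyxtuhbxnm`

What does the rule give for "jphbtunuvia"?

djbvnohopcu

The rule is to shift every letter 6 places backward in the alphabet (wrapping around).
For "jphbtunuvia" the result is "djbvnohopcu".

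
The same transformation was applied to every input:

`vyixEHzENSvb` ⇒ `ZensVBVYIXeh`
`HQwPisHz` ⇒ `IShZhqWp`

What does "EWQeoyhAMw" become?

Rule — flip the case of every letter, then swap the front and back halves of the string.
Doing the same to "EWQeoyhAMw": "YHamWewqEO".
(Check on "HQwPisHz": → "hqWpIShZ" → "IShZhqWp" ✓)

YHamWewqEO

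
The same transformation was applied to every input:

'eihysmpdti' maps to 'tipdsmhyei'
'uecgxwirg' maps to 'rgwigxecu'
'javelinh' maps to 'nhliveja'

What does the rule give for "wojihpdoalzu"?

Looking at the pairs, the operation is to reverse the string, then swap each adjacent pair of characters (1↔2, 3↔4, ...).
"wojihpdoalzu" → "uzlaodphijow" → "zualdohpjiwo".

zualdohpjiwo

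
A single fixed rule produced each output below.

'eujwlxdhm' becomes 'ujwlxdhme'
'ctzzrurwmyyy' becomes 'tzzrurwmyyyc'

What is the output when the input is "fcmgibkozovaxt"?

cmgibkozovaxtf

What's happening: move the first character to the end.
"fcmgibkozovaxt" → "cmgibkozovaxtf".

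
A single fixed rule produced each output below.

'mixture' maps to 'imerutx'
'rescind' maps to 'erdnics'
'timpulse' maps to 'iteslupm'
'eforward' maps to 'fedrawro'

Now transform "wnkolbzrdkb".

nwbkdrzblok

What's happening: reverse the string, then move the last 2 characters to the front (rotate right by 2).
"wnkolbzrdkb" → "bkdrzbloknw" → "nwbkdrzblok".
(Check on "mixture": → "erutxim" → "imerutx" ✓)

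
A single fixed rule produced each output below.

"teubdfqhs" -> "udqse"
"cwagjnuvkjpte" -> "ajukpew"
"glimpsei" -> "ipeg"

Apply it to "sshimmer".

Rule — move the first 2 characters to the end (rotate left by 2), then keep every other character starting from the first (positions 1st, 3rd, 5th, ...).
Applying both steps to "sshimmer": "himmerss", then "hmes".

hmes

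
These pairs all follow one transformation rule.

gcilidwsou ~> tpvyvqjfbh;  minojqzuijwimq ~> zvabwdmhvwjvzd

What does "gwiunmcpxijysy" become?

tjvhazpckvwlfl

What's happening: shift every letter 13 places forward in the alphabet (wrapping around) — i.e. ROT13.
"gwiunmcpxijysy" → "tjvhazpckvwlfl".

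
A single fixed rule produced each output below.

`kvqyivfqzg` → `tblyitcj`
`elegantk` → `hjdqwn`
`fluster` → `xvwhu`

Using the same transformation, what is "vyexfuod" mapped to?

haixrg

In each case the input is transformed by: delete the first 2 characters, then shift every letter 3 places forward in the alphabet (wrapping around).
Working it through for "vyexfuod": intermediate "exfuod", final "haixrg".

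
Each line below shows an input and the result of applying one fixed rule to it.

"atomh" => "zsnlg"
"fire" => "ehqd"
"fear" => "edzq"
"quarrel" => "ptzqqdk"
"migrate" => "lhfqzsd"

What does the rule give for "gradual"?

The rule is to shift every letter 1 place backward in the alphabet (wrapping around).
So "gradual" becomes "fqzctzk".

fqzctzk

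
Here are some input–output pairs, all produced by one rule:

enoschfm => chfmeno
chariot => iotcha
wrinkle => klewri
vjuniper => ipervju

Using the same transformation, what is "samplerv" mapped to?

Rule — move the first 3 characters to the end (rotate left by 3), then delete the first character.
Applying that to "samplerv" gives "lervsam".

lervsam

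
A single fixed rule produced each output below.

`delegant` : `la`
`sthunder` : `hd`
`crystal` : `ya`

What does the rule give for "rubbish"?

bs

Rule — keep one character in every 3, starting at position 3 (positions 3rd, 6th, 9th, ...).
Applying that to "rubbish" gives "bs".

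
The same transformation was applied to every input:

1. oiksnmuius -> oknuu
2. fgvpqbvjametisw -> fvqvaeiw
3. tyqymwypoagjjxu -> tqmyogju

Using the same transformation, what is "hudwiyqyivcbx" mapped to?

hdiqicx

The transformation: keep every other character starting from the first (positions 1st, 3rd, 5th, ...).
For "hudwiyqyivcbx" the result is "hdiqicx".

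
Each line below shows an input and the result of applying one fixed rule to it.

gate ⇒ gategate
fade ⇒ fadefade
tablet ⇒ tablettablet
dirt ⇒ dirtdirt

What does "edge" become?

edgeedge

The rule is to write the whole string twice.
For "edge" the result is "edgeedge".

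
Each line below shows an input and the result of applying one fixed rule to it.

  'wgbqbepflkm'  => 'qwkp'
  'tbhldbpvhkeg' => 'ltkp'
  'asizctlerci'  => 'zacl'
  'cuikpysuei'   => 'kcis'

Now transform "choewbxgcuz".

Rule — keep one character in every 3, starting at position 1 (positions 1st, 4th, 7th, ...), then swap each adjacent pair of characters (1↔2, 3↔4, ...).
Working it through for "choewbxgcuz": intermediate "cexu", final "ecux".

ecux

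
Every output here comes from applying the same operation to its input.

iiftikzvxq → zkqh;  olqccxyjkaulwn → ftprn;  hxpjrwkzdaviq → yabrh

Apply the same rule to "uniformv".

What's happening: shift every letter 9 places backward in the alphabet (wrapping around), then keep one character in every 3, starting at position 1 (positions 1st, 4th, 7th, ...).
For "uniformv", step one produces "lezwfidm"; step two turns that into "lwd".

lwd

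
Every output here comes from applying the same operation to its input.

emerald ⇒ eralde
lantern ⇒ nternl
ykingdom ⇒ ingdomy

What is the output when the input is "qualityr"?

alityrq

The rule is to move the first character to the end, then delete the first character.
Working it through for "qualityr": intermediate "ualityrq", final "alityrq".
(Check on "emerald": → "meralde" → "eralde" ✓)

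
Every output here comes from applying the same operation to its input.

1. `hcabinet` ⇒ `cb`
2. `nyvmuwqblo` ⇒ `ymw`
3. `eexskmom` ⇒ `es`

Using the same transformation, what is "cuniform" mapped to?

Looking at the pairs, the operation is to keep every other character starting from the second (positions 2nd, 4th, 6th, ...), then delete the last 2 characters.
On "cuniform": the first step gives "uiom", and the second then gives "ui".

ui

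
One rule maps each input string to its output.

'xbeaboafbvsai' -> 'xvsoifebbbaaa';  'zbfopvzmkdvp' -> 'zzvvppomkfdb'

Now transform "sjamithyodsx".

yxtssomjihda

What's happening: sort the characters into reverse alphabetical order.
For "sjamithyodsx" the result is "yxtssomjihda".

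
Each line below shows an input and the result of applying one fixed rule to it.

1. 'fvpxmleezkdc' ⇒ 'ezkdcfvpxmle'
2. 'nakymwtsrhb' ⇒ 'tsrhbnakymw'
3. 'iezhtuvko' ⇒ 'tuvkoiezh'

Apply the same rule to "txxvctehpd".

The rule is to move the last 3 characters to the front (rotate right by 3), then move the last 2 characters to the front (rotate right by 2).
On "txxvctehpd": the first step gives "hpdtxxvcte", and the second then gives "tehpdtxxvc".
(Check on "nakymwtsrhb": → "rhbnakymwts" → "tsrhbnakymw" ✓)

tehpdtxxvc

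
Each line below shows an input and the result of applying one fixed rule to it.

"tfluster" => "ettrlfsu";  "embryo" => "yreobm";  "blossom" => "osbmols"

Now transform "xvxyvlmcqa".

qcxaxvvyml

The rule is to move the last 3 characters to the front (rotate right by 3), then swap each adjacent pair of characters (1↔2, 3↔4, ...).
"xvxyvlmcqa" → "cqaxvxyvlm" → "qcxaxvvyml".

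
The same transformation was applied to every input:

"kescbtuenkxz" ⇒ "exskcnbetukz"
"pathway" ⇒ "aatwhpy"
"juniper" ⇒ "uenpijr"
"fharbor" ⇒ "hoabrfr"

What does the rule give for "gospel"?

The pattern: take characters alternately from the front and the back (1st, last, 2nd, 2nd-last, ...), then move the first 2 characters to the end (rotate left by 2).
"gospel" → "oespgl".

oespgl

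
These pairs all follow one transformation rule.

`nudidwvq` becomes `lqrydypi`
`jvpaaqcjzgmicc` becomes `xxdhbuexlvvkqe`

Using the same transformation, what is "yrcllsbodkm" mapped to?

What's happening: reverse the string, then shift every letter 5 places backward in the alphabet (wrapping around).
"yrcllsbodkm" → "mkdobsllcry" → "hfyjwnggxmt".

hfyjwnggxmt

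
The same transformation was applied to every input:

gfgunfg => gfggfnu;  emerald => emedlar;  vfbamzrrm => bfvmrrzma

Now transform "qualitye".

Looking at the pairs, the operation is to move the first 3 characters to the end (rotate left by 3), then reverse the string.
Applying both steps to "qualitye": "lityequa", then "auqeytil".

auqeytil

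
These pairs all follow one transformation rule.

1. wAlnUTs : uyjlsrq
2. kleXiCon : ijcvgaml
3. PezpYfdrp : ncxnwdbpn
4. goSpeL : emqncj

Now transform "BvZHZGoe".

ztxfxemc

The transformation: shift every letter 2 places backward in the alphabet (wrapping around), then convert every letter to lowercase.
"BvZHZGoe" → "ZtXFXEmc" → "ztxfxemc".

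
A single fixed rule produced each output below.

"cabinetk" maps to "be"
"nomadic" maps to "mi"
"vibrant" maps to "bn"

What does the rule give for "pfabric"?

The pattern: keep one character in every 3, starting at position 3 (positions 3rd, 6th, 9th, ...).
Applying that to "pfabric" gives "ai".

ai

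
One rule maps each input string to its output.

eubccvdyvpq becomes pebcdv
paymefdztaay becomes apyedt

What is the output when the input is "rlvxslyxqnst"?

Each output is the input with this applied: move the last 2 characters to the front (rotate right by 2), then keep every other character starting from the first (positions 1st, 3rd, 5th, ...).
Working it through for "rlvxslyxqnst": intermediate "strlvxslyxqn", final "srvsyq".

srvsyq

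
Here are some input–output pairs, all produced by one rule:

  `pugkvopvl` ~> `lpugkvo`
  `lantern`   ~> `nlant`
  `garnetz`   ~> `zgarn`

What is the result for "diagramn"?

The pattern: move the last character to the front, then delete the last 2 characters.
Starting from "diagramn": after the first operation, "ndiagram"; after the second, "ndiagr".

ndiagr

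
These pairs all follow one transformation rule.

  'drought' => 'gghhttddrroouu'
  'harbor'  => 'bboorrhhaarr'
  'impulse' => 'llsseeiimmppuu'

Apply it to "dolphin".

hhiinnddoollpp

What's happening: move the last 3 characters to the front (rotate right by 3), then double every character.
"dolphin" → "hindolp" → "hhiinnddoollpp".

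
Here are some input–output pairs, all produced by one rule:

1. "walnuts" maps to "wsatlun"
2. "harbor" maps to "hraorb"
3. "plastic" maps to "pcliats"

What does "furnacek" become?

fkuercna

Each output is the input with this applied: take characters alternately from the front and the back (1st, last, 2nd, 2nd-last, ...).
On "furnacek" that produces "fkuercna".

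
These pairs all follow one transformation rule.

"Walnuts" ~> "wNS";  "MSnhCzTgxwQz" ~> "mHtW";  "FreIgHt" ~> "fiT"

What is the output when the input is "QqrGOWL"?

qgl

Each output is the input with this applied: flip the case of every letter, then keep one character in every 3, starting at position 1 (positions 1st, 4th, 7th, ...).
On "QqrGOWL": the first step gives "qQRgowl", and the second then gives "qgl".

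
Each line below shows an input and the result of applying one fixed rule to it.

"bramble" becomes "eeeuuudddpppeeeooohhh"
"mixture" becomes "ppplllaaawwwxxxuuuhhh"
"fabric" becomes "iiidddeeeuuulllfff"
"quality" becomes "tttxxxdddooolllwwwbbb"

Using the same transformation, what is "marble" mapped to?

In each case the input is transformed by: repeat every character 3 times, then shift every letter 3 places forward in the alphabet (wrapping around).
For "marble", step one produces "mmmaaarrrbbbllleee"; step two turns that into "pppddduuueeeooohhh".

pppddduuueeeooohhh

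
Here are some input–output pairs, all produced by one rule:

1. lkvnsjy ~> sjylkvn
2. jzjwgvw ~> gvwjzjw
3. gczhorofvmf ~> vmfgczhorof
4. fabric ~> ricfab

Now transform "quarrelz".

elzquarr

Rule — move the last 3 characters to the front (rotate right by 3).
"quarrelz" → "elzquarr".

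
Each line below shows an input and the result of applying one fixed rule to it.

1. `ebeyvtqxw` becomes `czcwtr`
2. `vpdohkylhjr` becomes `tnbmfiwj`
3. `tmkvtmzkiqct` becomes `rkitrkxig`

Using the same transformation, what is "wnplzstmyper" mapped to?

The transformation: delete the last 3 characters, then shift every letter 2 places backward in the alphabet (wrapping around).
On "wnplzstmyper": the first step gives "wnplzstmy", and the second then gives "ulnjxqrkw".
(Check on "vpdohkylhjr": → "vpdohkyl" → "tnbmfiwj" ✓)

ulnjxqrkw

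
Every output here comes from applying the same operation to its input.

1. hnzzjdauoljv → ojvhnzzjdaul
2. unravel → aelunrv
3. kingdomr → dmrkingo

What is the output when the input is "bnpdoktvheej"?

Looking at the pairs, the operation is to move the last 3 characters to the front (rotate right by 3), then swap the first and last characters.
"bnpdoktvheej" → "eejbnpdoktvh" → "hejbnpdoktve".

hejbnpdoktve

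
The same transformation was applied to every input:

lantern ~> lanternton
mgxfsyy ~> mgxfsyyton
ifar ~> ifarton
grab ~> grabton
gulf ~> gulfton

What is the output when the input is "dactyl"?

dactylton

The pattern: append "ton".
Doing the same to "dactyl": "dactylton".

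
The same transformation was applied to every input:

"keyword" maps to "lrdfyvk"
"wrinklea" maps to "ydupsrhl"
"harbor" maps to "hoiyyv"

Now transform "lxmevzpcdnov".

esltgcjwukcv

What's happening: swap each adjacent pair of characters (1↔2, 3↔4, ...), then shift every letter 7 places forward in the alphabet (wrapping around).
Applying both steps to "lxmevzpcdnov": "xlemzvcpndvo", then "esltgcjwukcv".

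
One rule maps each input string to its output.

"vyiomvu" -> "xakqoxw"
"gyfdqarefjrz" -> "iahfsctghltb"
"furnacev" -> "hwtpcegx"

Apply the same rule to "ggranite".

iitcpkvg

The transformation: shift every letter 2 places forward in the alphabet (wrapping around).
Applying that to "ggranite" gives "iitcpkvg".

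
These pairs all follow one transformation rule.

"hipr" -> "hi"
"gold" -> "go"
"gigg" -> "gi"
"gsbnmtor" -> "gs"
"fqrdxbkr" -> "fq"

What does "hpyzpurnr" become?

The transformation: keep only the first 2 characters.
Doing the same to "hpyzpurnr": "hp".

hp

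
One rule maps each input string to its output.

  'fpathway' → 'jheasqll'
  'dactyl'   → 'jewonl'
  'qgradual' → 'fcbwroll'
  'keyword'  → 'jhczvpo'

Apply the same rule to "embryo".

What's happening: sort the characters into reverse alphabetical order, then shift every letter 11 places forward in the alphabet (wrapping around).
Applying that to "embryo" gives "jczxpm".
(Check on "dactyl": → "ytldca" → "jewonl" ✓)

jczxpm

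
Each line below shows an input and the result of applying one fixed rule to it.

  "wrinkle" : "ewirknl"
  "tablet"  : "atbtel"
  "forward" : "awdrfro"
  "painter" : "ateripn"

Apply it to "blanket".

atbnelk

The rule is to sort the characters into alphabetical order, then take characters alternately from the front and the back (1st, last, 2nd, 2nd-last, ...).
"blanket" → "abeklnt" → "atbnelk".
(Check on "wrinkle": → "eiklnrw" → "ewirknl" ✓)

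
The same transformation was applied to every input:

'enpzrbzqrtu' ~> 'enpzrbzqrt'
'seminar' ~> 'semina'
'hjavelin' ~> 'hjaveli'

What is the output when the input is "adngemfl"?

What's happening: delete the last character.
"adngemfl" → "adngemf".

adngemf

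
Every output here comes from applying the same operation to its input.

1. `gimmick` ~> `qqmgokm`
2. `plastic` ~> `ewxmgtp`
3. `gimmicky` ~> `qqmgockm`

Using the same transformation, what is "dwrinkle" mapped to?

vmropiha

The transformation: move the first 2 characters to the end (rotate left by 2), then shift every letter 4 places forward in the alphabet (wrapping around).
So "dwrinkle" becomes "vmropiha".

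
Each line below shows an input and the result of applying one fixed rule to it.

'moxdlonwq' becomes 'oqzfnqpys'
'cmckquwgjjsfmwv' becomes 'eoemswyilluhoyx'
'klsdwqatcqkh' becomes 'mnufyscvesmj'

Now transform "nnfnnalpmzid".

Each output is the input with this applied: shift every letter 2 places forward in the alphabet (wrapping around).
On "nnfnnalpmzid" that produces "pphppcnrobkf".

pphppcnrobkf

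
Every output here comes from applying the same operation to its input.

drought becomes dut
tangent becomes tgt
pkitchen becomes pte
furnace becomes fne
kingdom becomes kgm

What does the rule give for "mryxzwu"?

What's happening: keep one character in every 3, starting at position 1 (positions 1st, 4th, 7th, ...).
Applying that to "mryxzwu" gives "mxu".

mxu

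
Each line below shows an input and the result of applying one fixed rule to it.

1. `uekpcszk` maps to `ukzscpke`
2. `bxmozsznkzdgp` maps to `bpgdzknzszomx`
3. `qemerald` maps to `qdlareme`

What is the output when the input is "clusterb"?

cbretsul

The rule is to move the first character to the end, then reverse the string.
Starting from "clusterb": after the first operation, "lusterbc"; after the second, "cbretsul".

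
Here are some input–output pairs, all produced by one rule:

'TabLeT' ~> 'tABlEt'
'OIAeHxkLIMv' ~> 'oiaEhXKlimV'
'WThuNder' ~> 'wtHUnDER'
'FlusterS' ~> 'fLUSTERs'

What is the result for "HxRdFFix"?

Each output is the input with this applied: flip the case of every letter.
Applying that to "HxRdFFix" gives "hXrDffIX".

hXrDffIX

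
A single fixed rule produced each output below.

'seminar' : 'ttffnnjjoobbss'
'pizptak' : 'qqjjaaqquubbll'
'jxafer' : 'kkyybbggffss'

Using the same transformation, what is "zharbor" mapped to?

aaiibbssccppss

Each output is the input with this applied: shift every letter 1 place forward in the alphabet (wrapping around), then double every character.
On "zharbor": the first step gives "aibscps", and the second then gives "aaiibbssccppss".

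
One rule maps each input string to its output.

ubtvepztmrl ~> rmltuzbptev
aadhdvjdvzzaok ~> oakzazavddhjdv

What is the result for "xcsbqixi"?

Each output is the input with this applied: move the last 2 characters to the front (rotate right by 2), then take characters alternately from the front and the back (1st, last, 2nd, 2nd-last, ...).
"xcsbqixi" → "xixcsbqi" → "xiiqxbcs".

xiiqxbcs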